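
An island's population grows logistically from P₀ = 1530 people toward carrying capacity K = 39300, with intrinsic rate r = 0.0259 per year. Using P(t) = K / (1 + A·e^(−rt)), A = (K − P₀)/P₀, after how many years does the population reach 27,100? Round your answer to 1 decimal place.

A = (39300 − 1530)/1530 = 24.68627
27100 = 39300/(1 + 24.68627·e^(−0.0259t)) → 1 + 24.68627·e^(−0.0259t) = 1.45018
e^(−0.0259t) = 0.018236 → t = ln(54.8359)/0.0259 = 4.00435/0.0259

t ≈ 154.6 years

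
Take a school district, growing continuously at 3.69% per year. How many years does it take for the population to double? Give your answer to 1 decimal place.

doubling time = ln(2) / |r| = 0.69315 / 0.0369

doubling time ≈ 18.8 years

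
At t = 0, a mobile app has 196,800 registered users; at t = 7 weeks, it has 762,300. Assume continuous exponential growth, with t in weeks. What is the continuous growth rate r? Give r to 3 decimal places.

762300 = 196800 · e^(r·7)
e^(7r) = 762300/196800 = 3.87348
r = ln(3.87348) / 7 = 1.35415 / 7

r ≈ 0.193 per week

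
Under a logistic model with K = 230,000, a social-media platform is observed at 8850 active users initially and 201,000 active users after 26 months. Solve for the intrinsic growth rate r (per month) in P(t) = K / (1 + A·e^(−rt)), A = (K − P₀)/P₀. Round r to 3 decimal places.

A = (230000 − 8850)/8850 = 24.9887
201000 = 230000/(1 + 24.9887·e^(−r·26)) → e^(−26r) = (1.14428 − 1)/24.9887 = 0.005774
r = −ln(0.005774)/26 = 5.15443/26

r ≈ 0.198 per month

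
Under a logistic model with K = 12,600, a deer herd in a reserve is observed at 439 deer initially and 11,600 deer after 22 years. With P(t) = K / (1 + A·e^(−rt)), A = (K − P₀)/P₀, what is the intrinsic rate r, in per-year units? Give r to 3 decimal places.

A = (12600 − 439)/439 = 27.70159
11600 = 12600/(1 + 27.70159·e^(−r·22)) → e^(−22r) = (1.08621 − 1)/27.70159 = 0.003112
r = −ln(0.003112)/22 = 5.7725/22

r ≈ 0.262 per year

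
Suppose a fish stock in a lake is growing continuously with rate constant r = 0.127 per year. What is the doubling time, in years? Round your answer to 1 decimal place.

doubling time ≈ 5.5 years

doubling time = ln(2) / |r| = 0.69315 / 0.127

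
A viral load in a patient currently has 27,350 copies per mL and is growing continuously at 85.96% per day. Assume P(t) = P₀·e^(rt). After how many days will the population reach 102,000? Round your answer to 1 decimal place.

t ≈ 1.5 days

102000 = 27350 · e^(0.8596·t)
t = ln(102000/27350) / 0.8596 = ln(3.72943) / 0.8596 = 1.31626 / 0.8596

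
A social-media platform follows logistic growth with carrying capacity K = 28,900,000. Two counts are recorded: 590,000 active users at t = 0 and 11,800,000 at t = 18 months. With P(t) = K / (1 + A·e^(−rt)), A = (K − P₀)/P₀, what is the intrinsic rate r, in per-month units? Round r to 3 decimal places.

r ≈ 0.194 per month

A = (28900000 − 590000)/590000 = 47.98305
11800000 = 28900000/(1 + 47.98305·e^(−r·18)) → e^(−18r) = (2.44915 − 1)/47.98305 = 0.030201
r = −ln(0.030201)/18 = 3.49987/18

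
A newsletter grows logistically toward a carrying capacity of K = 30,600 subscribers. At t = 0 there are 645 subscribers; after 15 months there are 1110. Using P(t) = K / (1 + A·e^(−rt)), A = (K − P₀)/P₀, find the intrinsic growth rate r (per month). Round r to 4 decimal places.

A = (30600 − 645)/645 = 46.44186
1110 = 30600/(1 + 46.44186·e^(−r·15)) → e^(−15r) = (27.56757 − 1)/46.44186 = 0.572061
r = −ln(0.572061)/15 = 0.55851/15

r ≈ 0.0372 per month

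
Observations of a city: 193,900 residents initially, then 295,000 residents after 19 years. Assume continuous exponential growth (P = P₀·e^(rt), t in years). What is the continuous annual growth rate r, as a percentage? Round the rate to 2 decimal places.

295000 = 193900 · e^(r·19)
e^(19r) = 295000/193900 = 1.5214
r = ln(1.5214) / 19 = 0.41963 / 19

r ≈ 2.21% per year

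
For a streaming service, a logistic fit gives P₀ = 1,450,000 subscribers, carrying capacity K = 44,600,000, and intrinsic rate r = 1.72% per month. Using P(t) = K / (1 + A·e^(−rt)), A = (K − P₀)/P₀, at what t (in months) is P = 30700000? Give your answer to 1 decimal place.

A = (44600000 − 1450000)/1450000 = 29.75862
30700000 = 44600000/(1 + 29.75862·e^(−0.0172t)) → 1 + 29.75862·e^(−0.0172t) = 1.45277
e^(−0.0172t) = 0.015215 → t = ln(65.72587)/0.0172 = 4.18549/0.0172

t ≈ 243.3 months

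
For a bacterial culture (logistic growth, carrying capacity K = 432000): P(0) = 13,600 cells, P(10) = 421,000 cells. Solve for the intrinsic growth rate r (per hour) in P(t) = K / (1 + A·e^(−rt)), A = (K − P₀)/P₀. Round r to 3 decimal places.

A = (432000 − 13600)/13600 = 30.76471
421000 = 432000/(1 + 30.76471·e^(−r·10)) → e^(−10r) = (1.02613 − 1)/30.76471 = 0.000849
r = −ln(0.000849)/10 = 7.07111/10

r ≈ 0.707 per hour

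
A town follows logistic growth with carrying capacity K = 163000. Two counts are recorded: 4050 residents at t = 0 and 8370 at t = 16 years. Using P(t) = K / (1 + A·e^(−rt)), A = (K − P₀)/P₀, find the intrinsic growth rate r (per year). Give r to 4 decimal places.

r ≈ 0.0471 per year

A = (163000 − 4050)/4050 = 39.24691
8370 = 163000/(1 + 39.24691·e^(−r·16)) → e^(−16r) = (19.47431 − 1)/39.24691 = 0.47072
r = −ln(0.47072)/16 = 0.75349/16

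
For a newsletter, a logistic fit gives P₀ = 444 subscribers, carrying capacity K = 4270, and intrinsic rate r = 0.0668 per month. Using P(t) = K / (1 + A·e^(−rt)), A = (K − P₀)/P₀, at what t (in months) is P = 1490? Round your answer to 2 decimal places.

A = (4270 − 444)/444 = 8.61712
1490 = 4270/(1 + 8.61712·e^(−0.0668t)) → 1 + 8.61712·e^(−0.0668t) = 2.86577
e^(−0.0668t) = 0.216519 → t = ln(4.61853)/0.0668 = 1.53008/0.0668

t ≈ 22.91 months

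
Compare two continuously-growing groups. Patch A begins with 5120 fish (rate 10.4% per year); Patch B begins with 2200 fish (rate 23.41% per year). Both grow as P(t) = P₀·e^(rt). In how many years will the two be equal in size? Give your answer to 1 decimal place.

5120·e^(0.104t) = 2200·e^(0.2341t)
5120/2200 = e^((0.2341 − 0.104)t) → ln(2.32727) = 0.1301·t
t = 0.8447 / 0.1301

t ≈ 6.5 years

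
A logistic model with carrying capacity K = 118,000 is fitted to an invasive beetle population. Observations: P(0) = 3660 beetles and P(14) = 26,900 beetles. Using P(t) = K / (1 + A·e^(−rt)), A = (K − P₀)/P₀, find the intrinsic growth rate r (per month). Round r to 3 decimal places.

A = (118000 − 3660)/3660 = 31.24044
26900 = 118000/(1 + 31.24044·e^(−r·14)) → e^(−14r) = (4.38662 − 1)/31.24044 = 0.108405
r = −ln(0.108405)/14 = 2.22188/14

r ≈ 0.159 per month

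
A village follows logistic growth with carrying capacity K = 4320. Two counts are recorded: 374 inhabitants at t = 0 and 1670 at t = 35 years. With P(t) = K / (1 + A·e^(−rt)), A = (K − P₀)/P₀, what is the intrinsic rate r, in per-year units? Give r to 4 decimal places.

r ≈ 0.0541 per year

A = (4320 − 374)/374 = 10.5508
1670 = 4320/(1 + 10.5508·e^(−r·35)) → e^(−35r) = (2.58683 − 1)/10.5508 = 0.150399
r = −ln(0.150399)/35 = 1.89447/35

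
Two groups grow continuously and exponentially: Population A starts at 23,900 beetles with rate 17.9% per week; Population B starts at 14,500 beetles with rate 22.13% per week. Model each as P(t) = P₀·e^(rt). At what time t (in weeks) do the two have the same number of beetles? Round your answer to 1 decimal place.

23900·e^(0.179t) = 14500·e^(0.2213t)
23900/14500 = e^((0.2213 − 0.179)t) → ln(1.64828) = 0.0423·t
t = 0.49973 / 0.0423

t ≈ 11.8 weeks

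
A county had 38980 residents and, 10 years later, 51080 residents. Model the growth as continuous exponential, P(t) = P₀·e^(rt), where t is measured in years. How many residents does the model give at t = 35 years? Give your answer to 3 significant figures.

r = ln(51080/38980) / 10 ≈ 0.027034 per year
P(35) = 38980 · e^(0.027034·35) = 38980 · 2.57592 ≈ 100409.2

≈ 100,000 residents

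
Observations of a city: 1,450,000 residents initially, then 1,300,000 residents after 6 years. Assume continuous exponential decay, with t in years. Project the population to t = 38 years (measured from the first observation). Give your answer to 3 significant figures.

r = ln(1300000/1450000) / 6 ≈ -0.0182 per year
P(38) = 1450000 · e^(-0.0182·38) = 1450000 · 0.50078 ≈ 726125.83

≈ 726,000 residents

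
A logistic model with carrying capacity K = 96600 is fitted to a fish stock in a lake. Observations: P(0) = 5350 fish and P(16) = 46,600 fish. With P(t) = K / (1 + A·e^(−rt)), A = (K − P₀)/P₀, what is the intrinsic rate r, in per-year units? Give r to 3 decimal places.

A = (96600 − 5350)/5350 = 17.05607
46600 = 96600/(1 + 17.05607·e^(−r·16)) → e^(−16r) = (2.07296 − 1)/17.05607 = 0.062908
r = −ln(0.062908)/16 = 2.76608/16

r ≈ 0.173 per year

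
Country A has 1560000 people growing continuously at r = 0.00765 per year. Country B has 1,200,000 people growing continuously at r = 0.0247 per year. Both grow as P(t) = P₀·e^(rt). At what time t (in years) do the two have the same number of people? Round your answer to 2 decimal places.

t ≈ 15.39 years

1560000·e^(0.00765t) = 1200000·e^(0.0247t)
1560000/1200000 = e^((0.0247 − 0.00765)t) → ln(1.3) = 0.01705·t
t = 0.26236 / 0.01705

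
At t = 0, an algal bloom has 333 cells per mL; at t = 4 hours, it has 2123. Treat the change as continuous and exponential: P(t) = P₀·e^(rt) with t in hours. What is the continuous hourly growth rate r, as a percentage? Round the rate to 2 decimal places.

2123 = 333 · e^(r·4)
e^(4r) = 2123/333 = 6.37538
r = ln(6.37538) / 4 = 1.85244 / 4

r ≈ 46.31% per hour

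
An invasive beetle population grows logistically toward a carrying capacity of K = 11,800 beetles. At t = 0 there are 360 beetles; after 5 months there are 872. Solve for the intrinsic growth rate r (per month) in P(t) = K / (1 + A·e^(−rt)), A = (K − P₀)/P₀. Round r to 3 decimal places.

r ≈ 0.186 per month

A = (11800 − 360)/360 = 31.77778
872 = 11800/(1 + 31.77778·e^(−r·5)) → e^(−5r) = (13.53211 − 1)/31.77778 = 0.394367
r = −ln(0.394367)/5 = 0.93047/5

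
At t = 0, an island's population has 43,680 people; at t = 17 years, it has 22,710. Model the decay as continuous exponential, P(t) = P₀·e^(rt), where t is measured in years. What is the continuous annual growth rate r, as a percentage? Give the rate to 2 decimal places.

22710 = 43680 · e^(r·17)
e^(17r) = 22710/43680 = 0.51992
r = ln(0.51992) / 17 = -0.65408 / 17

r ≈ -3.85% per year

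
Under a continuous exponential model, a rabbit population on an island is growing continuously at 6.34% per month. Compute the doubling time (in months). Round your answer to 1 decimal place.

doubling time ≈ 10.9 months

doubling time = ln(2) / |r| = 0.69315 / 0.0634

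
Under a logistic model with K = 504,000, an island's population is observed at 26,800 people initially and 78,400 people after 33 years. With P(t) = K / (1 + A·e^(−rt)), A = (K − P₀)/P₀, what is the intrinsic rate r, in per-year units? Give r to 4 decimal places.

r ≈ 0.0360 per year

A = (504000 − 26800)/26800 = 17.80597
78400 = 504000/(1 + 17.80597·e^(−r·33)) → e^(−33r) = (6.42857 − 1)/17.80597 = 0.304874
r = −ln(0.304874)/33 = 1.18786/33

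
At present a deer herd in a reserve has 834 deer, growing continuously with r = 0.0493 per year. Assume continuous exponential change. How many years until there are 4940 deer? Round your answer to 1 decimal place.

t ≈ 36.1 years

4940 = 834 · e^(0.0493·t)
t = ln(4940/834) / 0.0493 = ln(5.92326) / 0.0493 = 1.77889 / 0.0493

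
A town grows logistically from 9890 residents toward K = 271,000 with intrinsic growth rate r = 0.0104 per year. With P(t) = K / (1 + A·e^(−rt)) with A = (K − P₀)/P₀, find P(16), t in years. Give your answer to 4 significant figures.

A = (271000 − 9890)/9890 = 26.40142
P(16) = 271000 / (1 + 26.40142·e^(−0.0104·16)) = 271000 / (1 + 26.40142·0.846707)
= 271000 / 23.35428 ≈ 11603.87

≈ 11,600 residents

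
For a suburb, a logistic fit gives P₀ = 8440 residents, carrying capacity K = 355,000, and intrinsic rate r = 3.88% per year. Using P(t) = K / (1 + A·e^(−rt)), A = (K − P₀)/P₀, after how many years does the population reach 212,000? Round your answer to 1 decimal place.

t ≈ 105.9 years

A = (355000 − 8440)/8440 = 41.06161
212000 = 355000/(1 + 41.06161·e^(−0.0388t)) → 1 + 41.06161·e^(−0.0388t) = 1.67453
e^(−0.0388t) = 0.016427 → t = ln(60.87456)/0.0388 = 4.10882/0.0388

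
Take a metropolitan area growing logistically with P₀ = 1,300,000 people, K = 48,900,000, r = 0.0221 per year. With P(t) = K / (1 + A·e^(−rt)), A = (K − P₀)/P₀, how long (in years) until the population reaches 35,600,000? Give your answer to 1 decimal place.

A = (48900000 − 1300000)/1300000 = 36.61538
35600000 = 48900000/(1 + 36.61538·e^(−0.0221t)) → 1 + 36.61538·e^(−0.0221t) = 1.3736
e^(−0.0221t) = 0.010203 → t = ln(98.0081)/0.0221 = 4.58505/0.0221

t ≈ 207.5 years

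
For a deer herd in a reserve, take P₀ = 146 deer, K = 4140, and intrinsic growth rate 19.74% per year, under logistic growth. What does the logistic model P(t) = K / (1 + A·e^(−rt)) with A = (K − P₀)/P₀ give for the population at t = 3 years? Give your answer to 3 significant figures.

A = (4140 − 146)/146 = 27.35616
P(3) = 4140 / (1 + 27.35616·e^(−0.1974·3)) = 4140 / (1 + 27.35616·0.553109)
= 4140 / 16.13094 ≈ 256.65

≈ 257 deer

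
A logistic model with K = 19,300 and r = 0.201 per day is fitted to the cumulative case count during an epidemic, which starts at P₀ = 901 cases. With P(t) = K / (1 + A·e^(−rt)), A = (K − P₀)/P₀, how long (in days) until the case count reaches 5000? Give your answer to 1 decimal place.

A = (19300 − 901)/901 = 20.42064
5000 = 19300/(1 + 20.42064·e^(−0.201t)) → 1 + 20.42064·e^(−0.201t) = 3.86
e^(−0.201t) = 0.140054 → t = ln(7.14009)/0.201 = 1.96572/0.201

t ≈ 9.8 days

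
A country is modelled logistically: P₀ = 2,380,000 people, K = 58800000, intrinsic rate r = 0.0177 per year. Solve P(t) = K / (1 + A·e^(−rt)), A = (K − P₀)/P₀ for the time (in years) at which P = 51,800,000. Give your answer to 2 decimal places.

A = (58800000 − 2380000)/2380000 = 23.70588
51800000 = 58800000/(1 + 23.70588·e^(−0.0177t)) → 1 + 23.70588·e^(−0.0177t) = 1.13514
e^(−0.0177t) = 0.0057 → t = ln(175.42353)/0.0177 = 5.1672/0.0177

t ≈ 291.93 years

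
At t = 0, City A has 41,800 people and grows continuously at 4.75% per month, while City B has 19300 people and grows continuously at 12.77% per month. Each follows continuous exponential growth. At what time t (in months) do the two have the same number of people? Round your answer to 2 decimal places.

t ≈ 9.64 months

41800·e^(0.0475t) = 19300·e^(0.1277t)
41800/19300 = e^((0.1277 − 0.0475)t) → ln(2.1658) = 0.0802·t
t = 0.77279 / 0.0802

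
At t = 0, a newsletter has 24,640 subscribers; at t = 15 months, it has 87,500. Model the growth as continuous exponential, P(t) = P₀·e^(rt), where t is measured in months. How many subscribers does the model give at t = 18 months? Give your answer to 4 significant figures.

r = ln(87500/24640) / 15 ≈ 0.084485 per month
P(18) = 24640 · e^(0.084485·18) = 24640 · 4.57552 ≈ 112740.91

≈ 112,700 subscribers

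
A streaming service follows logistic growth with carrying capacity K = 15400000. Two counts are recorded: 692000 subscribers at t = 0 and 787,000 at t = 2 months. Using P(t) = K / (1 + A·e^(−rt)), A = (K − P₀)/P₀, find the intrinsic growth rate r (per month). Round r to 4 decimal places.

A = (15400000 − 692000)/692000 = 21.25434
787000 = 15400000/(1 + 21.25434·e^(−r·2)) → e^(−2r) = (19.56798 − 1)/21.25434 = 0.873609
r = −ln(0.873609)/2 = 0.13512/2

r ≈ 0.0676 per month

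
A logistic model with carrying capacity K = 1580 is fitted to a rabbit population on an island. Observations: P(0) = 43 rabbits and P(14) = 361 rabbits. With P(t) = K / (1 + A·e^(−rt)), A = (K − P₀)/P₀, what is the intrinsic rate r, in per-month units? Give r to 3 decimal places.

A = (1580 − 43)/43 = 35.74419
361 = 1580/(1 + 35.74419·e^(−r·14)) → e^(−14r) = (4.37673 − 1)/35.74419 = 0.094469
r = −ln(0.094469)/14 = 2.35948/14

r ≈ 0.169 per month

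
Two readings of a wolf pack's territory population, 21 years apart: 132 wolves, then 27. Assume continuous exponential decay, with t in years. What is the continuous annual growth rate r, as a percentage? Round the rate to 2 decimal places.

r ≈ -7.56% per year

27 = 132 · e^(r·21)
e^(21r) = 27/132 = 0.20455
r = ln(0.20455) / 21 = -1.58697 / 21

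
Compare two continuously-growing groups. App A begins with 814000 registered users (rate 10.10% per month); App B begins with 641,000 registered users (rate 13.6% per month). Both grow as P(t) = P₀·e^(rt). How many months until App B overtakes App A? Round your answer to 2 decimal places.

814000·e^(0.101t) = 641000·e^(0.136t)
814000/641000 = e^((0.136 − 0.101)t) → ln(1.26989) = 0.035·t
t = 0.23893 / 0.035

t ≈ 6.83 months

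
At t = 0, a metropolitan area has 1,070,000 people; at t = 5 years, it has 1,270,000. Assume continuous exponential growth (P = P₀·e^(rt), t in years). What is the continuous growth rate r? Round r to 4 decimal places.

r ≈ 0.0343 per year

1270000 = 1070000 · e^(r·5)
e^(5r) = 1270000/1070000 = 1.18692
r = ln(1.18692) / 5 = 0.17136 / 5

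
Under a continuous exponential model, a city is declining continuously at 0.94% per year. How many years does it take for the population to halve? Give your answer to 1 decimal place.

half-life = ln(2) / |r| = 0.69315 / 0.0094

half-life ≈ 73.7 years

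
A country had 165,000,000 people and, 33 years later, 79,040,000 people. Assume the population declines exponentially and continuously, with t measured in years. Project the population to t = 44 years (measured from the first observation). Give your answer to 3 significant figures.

≈ 61,800,000 people

r = ln(79040000/165000000) / 33 ≈ -0.022303 per year
P(44) = 165000000 · e^(-0.022303·44) = 165000000 · 0.37482 ≈ 61844525.35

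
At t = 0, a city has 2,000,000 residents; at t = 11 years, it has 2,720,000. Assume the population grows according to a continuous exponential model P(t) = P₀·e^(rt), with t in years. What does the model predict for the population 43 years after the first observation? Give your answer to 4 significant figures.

≈ 6,653,000 residents

r = ln(2720000/2000000) / 11 ≈ 0.027953 per year
P(43) = 2000000 · e^(0.027953·43) = 2000000 · 3.32672 ≈ 6653432.09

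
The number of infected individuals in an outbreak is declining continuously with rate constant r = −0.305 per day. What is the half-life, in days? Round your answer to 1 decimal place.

half-life = ln(2) / |r| = 0.69315 / 0.305

half-life ≈ 2.3 days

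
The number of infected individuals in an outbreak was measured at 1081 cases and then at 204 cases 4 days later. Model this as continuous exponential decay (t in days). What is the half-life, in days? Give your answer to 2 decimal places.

r = ln(204/1081) / 4 = ln(0.18871) / 4 ≈ -0.41688 per day
half-life = ln 2 / |r| = 0.69315 / 0.41688

half-life ≈ 1.66 days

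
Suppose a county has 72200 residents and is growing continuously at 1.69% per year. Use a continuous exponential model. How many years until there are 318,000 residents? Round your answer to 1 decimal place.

t ≈ 87.7 years

318000 = 72200 · e^(0.0169·t)
t = ln(318000/72200) / 0.0169 = ln(4.40443) / 0.0169 = 1.48261 / 0.0169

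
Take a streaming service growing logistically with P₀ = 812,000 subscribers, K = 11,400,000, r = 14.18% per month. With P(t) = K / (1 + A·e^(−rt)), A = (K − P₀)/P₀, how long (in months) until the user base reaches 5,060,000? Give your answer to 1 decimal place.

A = (11400000 − 812000)/812000 = 13.03941
5060000 = 11400000/(1 + 13.03941·e^(−0.1418t)) → 1 + 13.03941·e^(−0.1418t) = 2.25296
e^(−0.1418t) = 0.096091 → t = ln(10.40685)/0.1418 = 2.34246/0.1418

t ≈ 16.5 months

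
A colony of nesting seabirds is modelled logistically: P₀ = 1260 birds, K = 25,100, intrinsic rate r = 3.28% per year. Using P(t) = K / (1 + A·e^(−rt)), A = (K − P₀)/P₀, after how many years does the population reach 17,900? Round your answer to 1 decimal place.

t ≈ 117.4 years

A = (25100 − 1260)/1260 = 18.92063
17900 = 25100/(1 + 18.92063·e^(−0.0328t)) → 1 + 18.92063·e^(−0.0328t) = 1.40223
e^(−0.0328t) = 0.021259 → t = ln(47.0388)/0.0328 = 3.85097/0.0328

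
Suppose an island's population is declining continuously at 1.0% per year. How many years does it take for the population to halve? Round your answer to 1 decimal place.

half-life ≈ 69.3 years

half-life = ln(2) / |r| = 0.69315 / 0.01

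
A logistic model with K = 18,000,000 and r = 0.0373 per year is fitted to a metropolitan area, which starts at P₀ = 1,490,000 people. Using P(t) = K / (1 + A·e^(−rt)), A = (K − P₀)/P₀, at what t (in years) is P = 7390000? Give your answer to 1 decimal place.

t ≈ 54.8 years

A = (18000000 − 1490000)/1490000 = 11.08054
7390000 = 18000000/(1 + 11.08054·e^(−0.0373t)) → 1 + 11.08054·e^(−0.0373t) = 2.43572
e^(−0.0373t) = 0.129572 → t = ln(7.71773)/0.0373 = 2.04352/0.0373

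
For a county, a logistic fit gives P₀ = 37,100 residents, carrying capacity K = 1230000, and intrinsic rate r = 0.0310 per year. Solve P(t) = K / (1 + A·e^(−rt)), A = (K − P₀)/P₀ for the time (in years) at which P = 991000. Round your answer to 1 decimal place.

A = (1230000 − 37100)/37100 = 32.15364
991000 = 1230000/(1 + 32.15364·e^(−0.031t)) → 1 + 32.15364·e^(−0.031t) = 1.24117
e^(−0.031t) = 0.007501 → t = ln(133.32325)/0.031 = 4.89278/0.031

t ≈ 157.8 years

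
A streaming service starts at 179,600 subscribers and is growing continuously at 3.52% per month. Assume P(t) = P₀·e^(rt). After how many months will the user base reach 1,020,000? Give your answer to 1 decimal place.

t ≈ 49.3 months

1020000 = 179600 · e^(0.0352·t)
t = ln(1020000/179600) / 0.0352 = ln(5.67929) / 0.0352 = 1.73683 / 0.0352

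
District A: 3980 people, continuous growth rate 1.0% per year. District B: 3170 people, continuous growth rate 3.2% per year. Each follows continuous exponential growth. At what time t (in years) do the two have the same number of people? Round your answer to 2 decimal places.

t ≈ 10.34 years

3980·e^(0.01t) = 3170·e^(0.032t)
3980/3170 = e^((0.032 − 0.01)t) → ln(1.25552) = 0.022·t
t = 0.22755 / 0.022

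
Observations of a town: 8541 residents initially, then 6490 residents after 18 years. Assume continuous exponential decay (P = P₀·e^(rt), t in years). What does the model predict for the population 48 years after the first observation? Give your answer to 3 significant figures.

≈ 4,110 residents

r = ln(6490/8541) / 18 ≈ -0.015256 per year
P(48) = 8541 · e^(-0.015256·48) = 8541 · 0.4808 ≈ 4106.5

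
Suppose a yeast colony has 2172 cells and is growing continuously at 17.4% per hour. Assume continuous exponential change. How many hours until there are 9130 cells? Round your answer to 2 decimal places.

9130 = 2172 · e^(0.174·t)
t = ln(9130/2172) / 0.174 = ln(4.2035) / 0.174 = 1.43592 / 0.174

t ≈ 8.25 hours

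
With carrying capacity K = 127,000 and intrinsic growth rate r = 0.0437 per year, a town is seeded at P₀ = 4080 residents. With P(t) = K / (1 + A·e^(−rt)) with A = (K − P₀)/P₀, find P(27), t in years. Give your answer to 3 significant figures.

≈ 12,400 residents

A = (127000 − 4080)/4080 = 30.12745
P(27) = 127000 / (1 + 30.12745·e^(−0.0437·27)) = 127000 / (1 + 30.12745·0.307309)
= 127000 / 10.25845 ≈ 12380.04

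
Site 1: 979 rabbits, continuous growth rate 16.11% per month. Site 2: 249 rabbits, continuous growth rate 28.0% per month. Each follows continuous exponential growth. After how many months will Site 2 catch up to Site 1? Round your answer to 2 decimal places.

t ≈ 11.51 months

979·e^(0.1611t) = 249·e^(0.28t)
979/249 = e^((0.28 − 0.1611)t) → ln(3.93173) = 0.1189·t
t = 1.36908 / 0.1189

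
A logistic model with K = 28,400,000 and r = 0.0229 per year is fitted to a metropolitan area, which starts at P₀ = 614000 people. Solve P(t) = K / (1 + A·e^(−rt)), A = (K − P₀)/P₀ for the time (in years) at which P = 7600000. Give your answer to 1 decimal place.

A = (28400000 − 614000)/614000 = 45.25407
7600000 = 28400000/(1 + 45.25407·e^(−0.0229t)) → 1 + 45.25407·e^(−0.0229t) = 3.73684
e^(−0.0229t) = 0.060477 → t = ln(16.53514)/0.0229 = 2.80549/0.0229

t ≈ 122.5 years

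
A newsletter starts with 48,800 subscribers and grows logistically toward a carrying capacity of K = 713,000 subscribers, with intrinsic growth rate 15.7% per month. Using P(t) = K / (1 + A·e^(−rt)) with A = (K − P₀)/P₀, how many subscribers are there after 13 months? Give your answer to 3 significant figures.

≈ 258,000 subscribers

A = (713000 − 48800)/48800 = 13.61066
P(13) = 713000 / (1 + 13.61066·e^(−0.157·13)) = 713000 / (1 + 13.61066·0.129899)
= 713000 / 2.76801 ≈ 257586.04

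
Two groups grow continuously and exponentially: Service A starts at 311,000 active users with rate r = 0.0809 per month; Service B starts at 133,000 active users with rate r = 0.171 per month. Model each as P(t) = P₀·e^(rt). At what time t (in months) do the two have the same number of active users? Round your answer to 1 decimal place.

311000·e^(0.0809t) = 133000·e^(0.171t)
311000/133000 = e^((0.171 − 0.0809)t) → ln(2.33835) = 0.0901·t
t = 0.84944 / 0.0901

t ≈ 9.4 months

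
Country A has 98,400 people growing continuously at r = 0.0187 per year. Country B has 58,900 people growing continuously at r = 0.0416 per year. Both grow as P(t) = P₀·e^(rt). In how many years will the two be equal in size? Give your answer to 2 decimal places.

98400·e^(0.0187t) = 58900·e^(0.0416t)
98400/58900 = e^((0.0416 − 0.0187)t) → ln(1.67063) = 0.0229·t
t = 0.5132 / 0.0229

t ≈ 22.41 years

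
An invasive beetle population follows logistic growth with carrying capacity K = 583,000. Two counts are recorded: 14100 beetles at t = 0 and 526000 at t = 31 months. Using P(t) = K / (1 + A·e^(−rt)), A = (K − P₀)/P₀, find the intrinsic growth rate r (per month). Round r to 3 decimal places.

A = (583000 − 14100)/14100 = 40.34752
526000 = 583000/(1 + 40.34752·e^(−r·31)) → e^(−31r) = (1.10837 − 1)/40.34752 = 0.002686
r = −ln(0.002686)/31 = 5.91978/31

r ≈ 0.191 per month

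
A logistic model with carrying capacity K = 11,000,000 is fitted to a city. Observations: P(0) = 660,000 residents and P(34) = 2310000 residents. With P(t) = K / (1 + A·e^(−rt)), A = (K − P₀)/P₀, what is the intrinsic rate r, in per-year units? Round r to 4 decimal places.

A = (11000000 − 660000)/660000 = 15.66667
2310000 = 11000000/(1 + 15.66667·e^(−r·34)) → e^(−34r) = (4.7619 − 1)/15.66667 = 0.240122
r = −ln(0.240122)/34 = 1.42661/34

r ≈ 0.0420 per year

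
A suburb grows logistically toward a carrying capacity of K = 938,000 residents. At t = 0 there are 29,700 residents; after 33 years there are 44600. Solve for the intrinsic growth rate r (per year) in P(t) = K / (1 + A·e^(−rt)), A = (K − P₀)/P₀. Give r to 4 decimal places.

r ≈ 0.0128 per year

A = (938000 − 29700)/29700 = 30.58249
44600 = 938000/(1 + 30.58249·e^(−r·33)) → e^(−33r) = (21.03139 − 1)/30.58249 = 0.654995
r = −ln(0.654995)/33 = 0.42313/33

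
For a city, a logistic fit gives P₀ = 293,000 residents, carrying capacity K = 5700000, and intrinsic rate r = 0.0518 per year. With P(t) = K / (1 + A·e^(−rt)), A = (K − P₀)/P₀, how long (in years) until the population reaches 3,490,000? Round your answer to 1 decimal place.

t ≈ 65.1 years

A = (5700000 − 293000)/293000 = 18.45392
3490000 = 5700000/(1 + 18.45392·e^(−0.0518t)) → 1 + 18.45392·e^(−0.0518t) = 1.63324
e^(−0.0518t) = 0.034315 → t = ln(29.14217)/0.0518 = 3.37219/0.0518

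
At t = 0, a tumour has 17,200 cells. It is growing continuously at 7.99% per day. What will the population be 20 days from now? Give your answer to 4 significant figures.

≈ 85,020 cells

P(20) = 17200 · e^(0.0799·20) = 17200 · e^(1.598)
= 17200 · 4.94314 ≈ 85021.94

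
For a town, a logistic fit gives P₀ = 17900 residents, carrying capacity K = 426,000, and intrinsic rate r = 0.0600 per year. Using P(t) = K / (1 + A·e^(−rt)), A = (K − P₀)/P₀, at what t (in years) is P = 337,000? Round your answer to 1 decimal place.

A = (426000 − 17900)/17900 = 22.79888
337000 = 426000/(1 + 22.79888·e^(−0.06t)) → 1 + 22.79888·e^(−0.06t) = 1.26409
e^(−0.06t) = 0.011584 → t = ln(86.32835)/0.06 = 4.45816/0.06

t ≈ 74.3 years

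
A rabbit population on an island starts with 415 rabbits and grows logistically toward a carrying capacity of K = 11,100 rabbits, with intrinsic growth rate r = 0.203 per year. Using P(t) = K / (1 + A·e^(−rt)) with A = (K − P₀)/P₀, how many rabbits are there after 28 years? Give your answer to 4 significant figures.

≈ 10,210 rabbits

A = (11100 − 415)/415 = 25.74699
P(28) = 11100 / (1 + 25.74699·e^(−0.203·28)) = 11100 / (1 + 25.74699·0.0034)
= 11100 / 1.08754 ≈ 10206.54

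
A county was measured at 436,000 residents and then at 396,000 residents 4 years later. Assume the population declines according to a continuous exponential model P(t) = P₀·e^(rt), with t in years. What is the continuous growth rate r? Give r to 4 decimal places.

r ≈ -0.0241 per year

396000 = 436000 · e^(r·4)
e^(4r) = 396000/436000 = 0.90826
r = ln(0.90826) / 4 = -0.09623 / 4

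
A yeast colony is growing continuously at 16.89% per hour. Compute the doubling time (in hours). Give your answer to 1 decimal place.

doubling time ≈ 4.1 hours

doubling time = ln(2) / |r| = 0.69315 / 0.1689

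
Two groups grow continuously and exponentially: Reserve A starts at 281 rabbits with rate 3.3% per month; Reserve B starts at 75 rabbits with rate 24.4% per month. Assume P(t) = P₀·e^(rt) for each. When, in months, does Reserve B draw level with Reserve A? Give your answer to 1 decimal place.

281·e^(0.033t) = 75·e^(0.244t)
281/75 = e^((0.244 − 0.033)t) → ln(3.74667) = 0.211·t
t = 1.32087 / 0.211

t ≈ 6.3 months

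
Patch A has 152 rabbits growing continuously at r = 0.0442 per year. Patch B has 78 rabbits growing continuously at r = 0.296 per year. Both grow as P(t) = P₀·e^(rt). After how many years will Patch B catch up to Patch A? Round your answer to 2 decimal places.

152·e^(0.0442t) = 78·e^(0.296t)
152/78 = e^((0.296 − 0.0442)t) → ln(1.94872) = 0.2518·t
t = 0.66717 / 0.2518

t ≈ 2.65 years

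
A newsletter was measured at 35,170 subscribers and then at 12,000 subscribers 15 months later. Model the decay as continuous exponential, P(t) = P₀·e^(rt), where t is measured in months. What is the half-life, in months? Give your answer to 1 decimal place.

half-life ≈ 9.7 months

r = ln(12000/35170) / 15 = ln(0.3412) / 15 ≈ -0.071686 per month
half-life = ln 2 / |r| = 0.69315 / 0.071686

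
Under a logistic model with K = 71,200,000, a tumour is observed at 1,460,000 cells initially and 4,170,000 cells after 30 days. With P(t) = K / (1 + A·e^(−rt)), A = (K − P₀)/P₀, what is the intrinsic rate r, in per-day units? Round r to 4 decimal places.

r ≈ 0.0363 per day

A = (71200000 − 1460000)/1460000 = 47.76712
4170000 = 71200000/(1 + 47.76712·e^(−r·30)) → e^(−30r) = (17.07434 − 1)/47.76712 = 0.336515
r = −ln(0.336515)/30 = 1.08911/30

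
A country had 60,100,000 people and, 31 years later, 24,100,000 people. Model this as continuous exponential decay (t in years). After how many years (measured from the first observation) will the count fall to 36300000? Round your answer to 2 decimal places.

r = ln(24100000/60100000) / 31 ≈ -0.029477 per year
t = ln(36300000/60100000) / r = -0.50419 / -0.029477 ≈ 17.104

t ≈ 17.10 years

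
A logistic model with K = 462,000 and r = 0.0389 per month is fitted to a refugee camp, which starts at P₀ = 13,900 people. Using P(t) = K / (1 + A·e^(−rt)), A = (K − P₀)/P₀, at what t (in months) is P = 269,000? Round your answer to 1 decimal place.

t ≈ 97.8 months

A = (462000 − 13900)/13900 = 32.23741
269000 = 462000/(1 + 32.23741·e^(−0.0389t)) → 1 + 32.23741·e^(−0.0389t) = 1.71747
e^(−0.0389t) = 0.022256 → t = ln(44.93193)/0.0389 = 3.80515/0.0389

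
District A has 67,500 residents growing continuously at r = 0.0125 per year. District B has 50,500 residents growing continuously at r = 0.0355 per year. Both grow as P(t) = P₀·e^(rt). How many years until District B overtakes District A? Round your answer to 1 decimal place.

t ≈ 12.6 years

67500·e^(0.0125t) = 50500·e^(0.0355t)
67500/50500 = e^((0.0355 − 0.0125)t) → ln(1.33663) = 0.023·t
t = 0.29015 / 0.023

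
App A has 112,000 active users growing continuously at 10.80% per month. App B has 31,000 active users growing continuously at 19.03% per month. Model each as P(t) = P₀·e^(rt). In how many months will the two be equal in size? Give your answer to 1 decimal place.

112000·e^(0.108t) = 31000·e^(0.1903t)
112000/31000 = e^((0.1903 − 0.108)t) → ln(3.6129) = 0.0823·t
t = 1.28451 / 0.0823

t ≈ 15.6 months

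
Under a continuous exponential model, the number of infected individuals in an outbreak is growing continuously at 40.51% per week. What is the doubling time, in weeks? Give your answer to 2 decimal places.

doubling time ≈ 1.71 weeks

doubling time = ln(2) / |r| = 0.69315 / 0.4051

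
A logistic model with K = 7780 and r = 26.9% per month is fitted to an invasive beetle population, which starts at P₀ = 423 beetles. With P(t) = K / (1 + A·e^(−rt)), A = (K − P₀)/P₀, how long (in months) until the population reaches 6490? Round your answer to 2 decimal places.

A = (7780 − 423)/423 = 17.39243
6490 = 7780/(1 + 17.39243·e^(−0.269t)) → 1 + 17.39243·e^(−0.269t) = 1.19877
e^(−0.269t) = 0.011428 → t = ln(87.50148)/0.269 = 4.47166/0.269

t ≈ 16.62 months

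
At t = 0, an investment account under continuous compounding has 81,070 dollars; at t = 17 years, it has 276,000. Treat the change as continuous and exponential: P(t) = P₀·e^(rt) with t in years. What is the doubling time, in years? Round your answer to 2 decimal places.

r = ln(276000/81070) / 17 = ln(3.40447) / 17 ≈ 0.072064 per year
doubling time = ln 2 / |r| = 0.69315 / 0.072064

doubling time ≈ 9.62 years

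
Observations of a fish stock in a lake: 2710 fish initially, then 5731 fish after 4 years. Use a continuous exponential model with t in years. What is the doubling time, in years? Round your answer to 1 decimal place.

doubling time ≈ 3.7 years

r = ln(5731/2710) / 4 = ln(2.11476) / 4 ≈ 0.187235 per year
doubling time = ln 2 / |r| = 0.69315 / 0.187235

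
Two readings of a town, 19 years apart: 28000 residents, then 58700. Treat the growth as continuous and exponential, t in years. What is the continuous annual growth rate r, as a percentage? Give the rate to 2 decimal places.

r ≈ 3.90% per year

58700 = 28000 · e^(r·19)
e^(19r) = 58700/28000 = 2.09643
r = ln(2.09643) / 19 = 0.74024 / 19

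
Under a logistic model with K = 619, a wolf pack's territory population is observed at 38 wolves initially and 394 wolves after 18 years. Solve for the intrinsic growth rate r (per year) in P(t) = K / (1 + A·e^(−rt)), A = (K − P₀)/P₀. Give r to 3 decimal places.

r ≈ 0.183 per year

A = (619 − 38)/38 = 15.28947
394 = 619/(1 + 15.28947·e^(−r·18)) → e^(−18r) = (1.57107 − 1)/15.28947 = 0.03735
r = −ln(0.03735)/18 = 3.28742/18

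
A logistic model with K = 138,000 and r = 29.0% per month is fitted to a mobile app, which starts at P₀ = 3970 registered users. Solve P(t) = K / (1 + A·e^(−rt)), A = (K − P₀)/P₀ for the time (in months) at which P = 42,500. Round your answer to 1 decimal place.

A = (138000 − 3970)/3970 = 33.76071
42500 = 138000/(1 + 33.76071·e^(−0.29t)) → 1 + 33.76071·e^(−0.29t) = 3.24706
e^(−0.29t) = 0.066558 → t = ln(15.0244)/0.29 = 2.70968/0.29

t ≈ 9.3 months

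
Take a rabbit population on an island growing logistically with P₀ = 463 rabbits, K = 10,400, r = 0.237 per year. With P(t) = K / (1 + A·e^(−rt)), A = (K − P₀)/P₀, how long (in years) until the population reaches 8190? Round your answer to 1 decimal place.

A = (10400 − 463)/463 = 21.4622
8190 = 10400/(1 + 21.4622·e^(−0.237t)) → 1 + 21.4622·e^(−0.237t) = 1.26984
e^(−0.237t) = 0.012573 → t = ln(79.5364)/0.237 = 4.37621/0.237

t ≈ 18.5 years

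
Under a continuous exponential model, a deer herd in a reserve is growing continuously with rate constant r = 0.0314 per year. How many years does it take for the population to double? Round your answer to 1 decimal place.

doubling time = ln(2) / |r| = 0.69315 / 0.0314

doubling time ≈ 22.1 years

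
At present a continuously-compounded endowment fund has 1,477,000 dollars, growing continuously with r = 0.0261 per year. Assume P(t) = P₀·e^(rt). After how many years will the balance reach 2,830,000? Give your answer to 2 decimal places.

2830000 = 1477000 · e^(0.0261·t)
t = ln(2830000/1477000) / 0.0261 = ln(1.91605) / 0.0261 = 0.65026 / 0.0261

t ≈ 24.91 years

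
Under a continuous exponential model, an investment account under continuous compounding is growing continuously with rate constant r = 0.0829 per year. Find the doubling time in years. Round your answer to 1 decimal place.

doubling time = ln(2) / |r| = 0.69315 / 0.0829

doubling time ≈ 8.4 years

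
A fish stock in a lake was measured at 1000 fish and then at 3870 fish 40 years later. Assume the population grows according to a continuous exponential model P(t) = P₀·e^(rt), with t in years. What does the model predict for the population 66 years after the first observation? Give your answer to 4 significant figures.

≈ 9,327 fish

r = ln(3870/1000) / 40 ≈ 0.033831 per year
P(66) = 1000 · e^(0.033831·66) = 1000 · 9.32659 ≈ 9326.59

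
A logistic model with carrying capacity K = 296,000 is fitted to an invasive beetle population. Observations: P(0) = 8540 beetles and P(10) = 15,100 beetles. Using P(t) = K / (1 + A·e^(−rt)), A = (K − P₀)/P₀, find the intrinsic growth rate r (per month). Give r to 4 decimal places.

A = (296000 − 8540)/8540 = 33.66042
15100 = 296000/(1 + 33.66042·e^(−r·10)) → e^(−10r) = (19.60265 − 1)/33.66042 = 0.552656
r = −ln(0.552656)/10 = 0.59302/10

r ≈ 0.0593 per month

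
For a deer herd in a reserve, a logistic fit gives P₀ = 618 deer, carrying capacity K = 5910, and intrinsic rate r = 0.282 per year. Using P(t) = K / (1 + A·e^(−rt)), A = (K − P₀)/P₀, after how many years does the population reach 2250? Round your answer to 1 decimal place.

t ≈ 5.9 years

A = (5910 − 618)/618 = 8.56311
2250 = 5910/(1 + 8.56311·e^(−0.282t)) → 1 + 8.56311·e^(−0.282t) = 2.62667
e^(−0.282t) = 0.189962 → t = ln(5.2642)/0.282 = 1.66093/0.282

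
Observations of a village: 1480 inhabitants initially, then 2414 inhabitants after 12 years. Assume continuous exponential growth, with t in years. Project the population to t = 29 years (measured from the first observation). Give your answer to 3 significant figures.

r = ln(2414/1480) / 12 ≈ 0.04077 per year
P(29) = 1480 · e^(0.04077·29) = 1480 · 3.26199 ≈ 4827.74

≈ 4,830 inhabitants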